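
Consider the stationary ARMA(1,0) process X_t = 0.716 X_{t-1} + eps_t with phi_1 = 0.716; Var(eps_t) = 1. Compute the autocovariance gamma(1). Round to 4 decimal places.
\gamma(1) = 1.4692

Multiply the model equation by X_{t-k} and take expectations. With theta_0 = psi_0 = 1 and psi_j the MA(infinity) weights, this gives
  gamma(k) - sum_i phi_i gamma(k-i) = c_k,
  c_k = sigma^2 * sum_{j=k..q} theta_j psi_{j-k}   (c_k = 0 for k > q),
using gamma(-m) = gamma(m).
Pure AR (q = 0): c_0 = sigma^2 = 1, c_k = 0 for k >= 1.
Equations for k = 0 and k = 1 (AR order 1):
  gamma(0) = phi_1 gamma(1) + c_0
  gamma(1) = phi_1 gamma(0) + c_1
Substituting the second into the first: gamma(0) (1 - phi_1^2) = c_0 + phi_1 c_1, so
  gamma(0) = c_0 / (1 - phi_1^2) = 1 / (1 - (0.716)^2) = 1 / 0.487344 = 2.051939.
  gamma(1) = phi_1 gamma(0) = (0.716)(2.051939) = 1.469188.
Therefore gamma(1) = 1.4692 (to 4 decimal places).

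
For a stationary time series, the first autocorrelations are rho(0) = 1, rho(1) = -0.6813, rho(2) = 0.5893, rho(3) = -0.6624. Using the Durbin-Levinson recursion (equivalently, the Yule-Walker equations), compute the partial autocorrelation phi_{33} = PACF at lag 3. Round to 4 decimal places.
\phi_{33} = -0.3860

The PACF at lag k is phi_{kk}, the last component of the solution
to the Yule-Walker system G_k phi = r_k where
  (G_k)_{ij} = rho(|i - j|), (r_k)_i = rho(i), i,j = 1..k.
Equivalently, Durbin-Levinson gives phi_{kk} iteratively:
  phi_{11} = rho(1)
  phi_{kk} = [rho(k) - sum_{j=1..k-1} phi_{k-1,j} rho(k-j)]
            / [1 - sum_{j=1..k-1} phi_{k-1,j} rho(j)],
  phi_{k,j} = phi_{k-1,j} - phi_{kk} phi_{k-1,k-j},  j = 1..k-1.
Step k = 1:
  phi_11 = rho(1) = -0.6813.
Step k = 2:
  phi_22 = [rho(2) - phi_11 rho(1)] / [1 - phi_11 rho(1)] = [0.5893 - (-0.6813)(-0.6813)] / [1 - (-0.6813)(-0.6813)]
         = 0.12513031 / 0.53583031 = 0.233526.
  Update: phi_21 = phi_11 - phi_22 phi_11 = -0.6813 - (0.233526)(-0.6813) = -0.522199.
Step k = 3:
  phi_33 = [rho(3) - phi_21 rho(2) - phi_22 rho(1)] / [1 - phi_21 rho(1) - phi_22 rho(2)]
    numerator   = -0.6624 - (-0.522199)(0.5893) - (0.233526)(-0.6813) = -0.19556702
    denominator = 1 - (-0.522199)(-0.6813) - (0.233526)(0.5893) = 0.50660913
  phi_33 = -0.19556702 / 0.50660913 = -0.386.
Therefore phi_{33} = -0.3860.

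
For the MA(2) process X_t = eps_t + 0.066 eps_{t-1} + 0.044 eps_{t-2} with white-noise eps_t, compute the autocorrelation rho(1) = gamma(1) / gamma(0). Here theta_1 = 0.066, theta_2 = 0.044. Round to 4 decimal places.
\rho(1) = 0.0685

For an MA(q) process with theta_0 = 1, the autocovariance is
  gamma(k) = sigma^2 * sum_{i=0..q-k} theta_i * theta_{i+k},
and rho(k) = gamma(k) / gamma(0). Sigma^2 cancels.
  numerator   = (1)*(0.066) + (0.066)*(0.044) = 0.068904.
  denominator = (1)^2 + (0.066)^2 + (0.044)^2 = 1.006292.
  rho(1) = 0.068904 / 1.006292 = 0.0685.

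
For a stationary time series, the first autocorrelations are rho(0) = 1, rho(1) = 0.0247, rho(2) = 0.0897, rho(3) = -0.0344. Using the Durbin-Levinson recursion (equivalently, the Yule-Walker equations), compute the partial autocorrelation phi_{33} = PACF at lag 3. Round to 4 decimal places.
\phi_{33} = -0.0390

The PACF at lag k is phi_{kk}, the last component of the solution
to the Yule-Walker system G_k phi = r_k where
  (G_k)_{ij} = rho(|i - j|), (r_k)_i = rho(i), i,j = 1..k.
Equivalently, Durbin-Levinson gives phi_{kk} iteratively:
  phi_{11} = rho(1)
  phi_{kk} = [rho(k) - sum_{j=1..k-1} phi_{k-1,j} rho(k-j)]
            / [1 - sum_{j=1..k-1} phi_{k-1,j} rho(j)],
  phi_{k,j} = phi_{k-1,j} - phi_{kk} phi_{k-1,k-j},  j = 1..k-1.
Step k = 1:
  phi_11 = rho(1) = 0.0247.
Step k = 2:
  phi_22 = [rho(2) - phi_11 rho(1)] / [1 - phi_11 rho(1)] = [0.0897 - (0.0247)(0.0247)] / [1 - (0.0247)(0.0247)]
         = 0.08908991 / 0.99938991 = 0.089144.
  Update: phi_21 = phi_11 - phi_22 phi_11 = 0.0247 - (0.089144)(0.0247) = 0.022498.
Step k = 3:
  phi_33 = [rho(3) - phi_21 rho(2) - phi_22 rho(1)] / [1 - phi_21 rho(1) - phi_22 rho(2)]
    numerator   = -0.0344 - (0.022498)(0.0897) - (0.089144)(0.0247) = -0.03861995
    denominator = 1 - (0.022498)(0.0247) - (0.089144)(0.0897) = 0.99144805
  phi_33 = -0.03861995 / 0.99144805 = -0.039.
Therefore phi_{33} = -0.0390.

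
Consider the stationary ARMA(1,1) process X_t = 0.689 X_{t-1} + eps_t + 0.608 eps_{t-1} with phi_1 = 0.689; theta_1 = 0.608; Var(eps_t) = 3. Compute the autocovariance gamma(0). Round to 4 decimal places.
\gamma(0) = 12.6075

Multiply the model equation by X_{t-k} and take expectations. With theta_0 = psi_0 = 1 and psi_j the MA(infinity) weights, this gives
  gamma(k) - sum_i phi_i gamma(k-i) = c_k,
  c_k = sigma^2 * sum_{j=k..q} theta_j psi_{j-k}   (c_k = 0 for k > q),
using gamma(-m) = gamma(m).
psi-weights needed (psi_j = theta_j + sum_i phi_i psi_{j-i}):
  psi_1 = theta_1 + phi_1 = 0.608 + (0.689) = 1.297
Right-hand sides:
  c_0 = sigma^2 (1 + theta_1 psi_1) = 3 * (1 + (0.608)(1.297)) = 3 * 1.788576 = 5.365728
  c_1 = sigma^2 theta_1 = 3 * (0.608) = 1.824
  c_2 = 0
Equations for k = 0 and k = 1 (AR order 1):
  gamma(0) = phi_1 gamma(1) + c_0
  gamma(1) = phi_1 gamma(0) + c_1
Substituting the second into the first: gamma(0) (1 - phi_1^2) = c_0 + phi_1 c_1, so
  gamma(0) = (c_0 + phi_1 c_1) / (1 - phi_1^2) = (5.365728 + (0.689)(1.824)) / (1 - (0.689)^2) = 6.622464 / 0.525279 = 12.607517.
Therefore gamma(0) = 12.6075 (to 4 decimal places).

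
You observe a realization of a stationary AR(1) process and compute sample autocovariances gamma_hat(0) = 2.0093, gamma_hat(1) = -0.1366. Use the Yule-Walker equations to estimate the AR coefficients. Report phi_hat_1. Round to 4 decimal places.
\hat\phi_{1} = -0.0680

The Yule-Walker equations for an AR(p) process read, in matrix form,
  Gamma_p phi = r_p,   with   (Gamma_p)_{ij} = gamma(|i - j|),
                       (r_p)_i = gamma(i),   i,j = 1..p.
Substitute the sample gammas (Toeplitz matrix and right-hand side of size 1):
  Gamma_p = [[2.0093]]
  r_p     = [-0.1366]
With p = 1 this is the single equation gamma(0) phi_1 = gamma(1):
  phi_hat_1 = gamma(1) / gamma(0) = -0.1366 / 2.0093 = -0.0680.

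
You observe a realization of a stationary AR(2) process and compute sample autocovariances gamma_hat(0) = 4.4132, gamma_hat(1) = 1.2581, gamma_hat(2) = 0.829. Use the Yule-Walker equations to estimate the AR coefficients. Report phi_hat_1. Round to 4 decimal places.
\hat\phi_{1} = 0.2520

The Yule-Walker equations for an AR(p) process read, in matrix form,
  Gamma_p phi = r_p,   with   (Gamma_p)_{ij} = gamma(|i - j|),
                       (r_p)_i = gamma(i),   i,j = 1..p.
Substitute the sample gammas (Toeplitz matrix and right-hand side of size 2):
  Gamma_p = [[4.4132, 1.2581], [1.2581, 4.4132]]
  r_p     = [1.2581, 0.829]
Written out:
  4.4132 phi_1 + 1.2581 phi_2 = 1.2581
  1.2581 phi_1 + 4.4132 phi_2 = 0.829
Solve by Cramer's rule:
  det = gamma(0)^2 - gamma(1)^2 = (4.4132)^2 - (1.2581)^2 = 19.47633424 - 1.58281561 = 17.89351863
  phi_hat_1 = [gamma(1) gamma(0) - gamma(1) gamma(2)] / det = [(1.2581)(4.4132) - (1.2581)(0.829)] / 17.89351863 = 4.50928202 / 17.89351863 = 0.252
  phi_hat_2 = [gamma(0) gamma(2) - gamma(1)^2] / det = [(4.4132)(0.829) - (1.2581)^2] / 17.89351863 = 2.07572719 / 17.89351863 = 0.116
So phi_hat = [0.2520, 0.1160].
Therefore phi_hat_1 = 0.2520.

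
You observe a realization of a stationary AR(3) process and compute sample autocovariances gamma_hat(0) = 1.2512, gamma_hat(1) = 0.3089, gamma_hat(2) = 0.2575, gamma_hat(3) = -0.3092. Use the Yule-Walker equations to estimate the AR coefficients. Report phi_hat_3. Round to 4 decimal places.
\hat\phi_{3} = -0.3580

The Yule-Walker equations for an AR(p) process read, in matrix form,
  Gamma_p phi = r_p,   with   (Gamma_p)_{ij} = gamma(|i - j|),
                       (r_p)_i = gamma(i),   i,j = 1..p.
Substitute the sample gammas (Toeplitz matrix and right-hand side of size 3):
  Gamma_p = [[1.2512, 0.3089, 0.2575], [0.3089, 1.2512, 0.3089], [0.2575, 0.3089, 1.2512]]
  r_p     = [0.3089, 0.2575, -0.3092]
Written out (R1..R3):
  (R1) 1.2512 phi_1 + 0.3089 phi_2 + 0.2575 phi_3 = 0.3089
  (R2) 0.3089 phi_1 + 1.2512 phi_2 + 0.3089 phi_3 = 0.2575
  (R3) 0.2575 phi_1 + 0.3089 phi_2 + 1.2512 phi_3 = -0.3092
Gaussian elimination:
  R2 <- R2 - (0.3089/1.2512) R1 = R2 - (0.246883) R1:  1.174938 phi_2 + 0.245328 phi_3 = 0.181238
  R3 <- R3 - (0.2575/1.2512) R1 = R3 - (0.205802) R1:  0.245328 phi_2 + 1.198206 phi_3 = -0.372772
  R3 <- R3 - (0.245328/1.174938) R2 = R3 - (0.208801) R2:  1.146981 phi_3 = -0.410615
Back-substitution:
  phi_hat_3 = -0.410615 / 1.146981 = -0.357996
  phi_hat_2 = (0.181238 - (0.245328)(-0.357996)) / 1.174938 = 0.229003
  phi_hat_1 = (0.3089 - (0.3089)(0.229003) - (0.2575)(-0.357996)) / 1.2512 = 0.264023
So phi_hat = [0.2640, 0.2290, -0.3580].
Therefore phi_hat_3 = -0.3580.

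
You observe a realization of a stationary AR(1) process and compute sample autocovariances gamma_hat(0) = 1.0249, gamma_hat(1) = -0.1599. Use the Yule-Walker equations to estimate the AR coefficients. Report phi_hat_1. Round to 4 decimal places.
\hat\phi_{1} = -0.1560

The Yule-Walker equations for an AR(p) process read, in matrix form,
  Gamma_p phi = r_p,   with   (Gamma_p)_{ij} = gamma(|i - j|),
                       (r_p)_i = gamma(i),   i,j = 1..p.
Substitute the sample gammas (Toeplitz matrix and right-hand side of size 1):
  Gamma_p = [[1.0249]]
  r_p     = [-0.1599]
With p = 1 this is the single equation gamma(0) phi_1 = gamma(1):
  phi_hat_1 = gamma(1) / gamma(0) = -0.1599 / 1.0249 = -0.1560.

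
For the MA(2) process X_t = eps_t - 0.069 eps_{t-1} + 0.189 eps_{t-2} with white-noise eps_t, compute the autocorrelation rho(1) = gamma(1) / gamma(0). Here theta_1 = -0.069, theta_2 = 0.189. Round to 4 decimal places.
\rho(1) = -0.0788

For an MA(q) process with theta_0 = 1, the autocovariance is
  gamma(k) = sigma^2 * sum_{i=0..q-k} theta_i * theta_{i+k},
and rho(k) = gamma(k) / gamma(0). Sigma^2 cancels.
  numerator   = (1)*(-0.069) + (-0.069)*(0.189) = -0.082041.
  denominator = (1)^2 + (-0.069)^2 + (0.189)^2 = 1.040482.
  rho(1) = -0.082041 / 1.040482 = -0.0788.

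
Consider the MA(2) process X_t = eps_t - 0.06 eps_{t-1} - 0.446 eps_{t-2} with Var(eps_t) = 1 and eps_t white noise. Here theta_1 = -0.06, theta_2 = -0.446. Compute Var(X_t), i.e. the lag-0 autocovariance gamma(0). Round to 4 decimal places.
\gamma(0) = 1.2025

For an MA(q) process X_t = eps_t + sum_i theta_i eps_{t-i} with
Var(eps_t) = sigma^2, the variance is
  gamma(0) = sigma^2 * (1 + sum_i theta_i^2).
  sum_i theta_i^2 = (-0.06)^2 + (-0.446)^2 = 0.0036 + 0.198916 = 0.202516.
  gamma(0) = 1 * (1 + 0.202516) = 1 * 1.202516 = 1.202516, which rounds to 1.2025.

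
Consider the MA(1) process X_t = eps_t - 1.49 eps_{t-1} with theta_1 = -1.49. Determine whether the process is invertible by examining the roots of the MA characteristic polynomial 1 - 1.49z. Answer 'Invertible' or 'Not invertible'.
\text{Not invertible}

The MA(q) characteristic polynomial is P(z) = 1 - 1.49z.
Invertibility requires all roots to lie outside the unit circle, i.e. |z| > 1 for every root.
This is linear in z: 1 + (-1.49) z = 0  =>  z = -1/(-1.49) = 0.671141,  |z| = 0.671141.
Moduli of all roots: 0.6711.
All moduli strictly greater than 1? No.
Verdict: Not invertible.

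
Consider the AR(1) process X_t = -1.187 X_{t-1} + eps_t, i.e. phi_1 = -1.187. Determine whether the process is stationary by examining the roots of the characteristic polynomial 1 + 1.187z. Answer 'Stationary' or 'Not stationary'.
\text{Not stationary}

The AR(p) characteristic polynomial is P(z) = 1 + 1.187z.
Stationarity requires all roots to lie outside the unit circle, i.e. |z| > 1 for every root.
This is linear in z: 1 + (1.187) z = 0  =>  z = -1/(1.187) = -0.84246,  |z| = 0.84246.
Moduli of all roots: 0.8425.
All moduli strictly greater than 1? No.
Verdict: Not stationary.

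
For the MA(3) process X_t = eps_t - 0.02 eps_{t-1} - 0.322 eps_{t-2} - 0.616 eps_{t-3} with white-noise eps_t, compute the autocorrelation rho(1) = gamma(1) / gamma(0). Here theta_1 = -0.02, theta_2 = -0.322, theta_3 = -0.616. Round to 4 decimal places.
\rho(1) = 0.1246

For an MA(q) process with theta_0 = 1, the autocovariance is
  gamma(k) = sigma^2 * sum_{i=0..q-k} theta_i * theta_{i+k},
and rho(k) = gamma(k) / gamma(0). Sigma^2 cancels.
  numerator   = (1)*(-0.02) + (-0.02)*(-0.322) + (-0.322)*(-0.616) = 0.184792.
  denominator = (1)^2 + (-0.02)^2 + (-0.322)^2 + (-0.616)^2 = 1.48354.
  rho(1) = 0.184792 / 1.48354 = 0.1246.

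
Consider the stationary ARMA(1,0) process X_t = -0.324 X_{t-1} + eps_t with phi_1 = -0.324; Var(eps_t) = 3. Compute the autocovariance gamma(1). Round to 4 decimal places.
\gamma(1) = -1.0860

Multiply the model equation by X_{t-k} and take expectations. With theta_0 = psi_0 = 1 and psi_j the MA(infinity) weights, this gives
  gamma(k) - sum_i phi_i gamma(k-i) = c_k,
  c_k = sigma^2 * sum_{j=k..q} theta_j psi_{j-k}   (c_k = 0 for k > q),
using gamma(-m) = gamma(m).
Pure AR (q = 0): c_0 = sigma^2 = 3, c_k = 0 for k >= 1.
Equations for k = 0 and k = 1 (AR order 1):
  gamma(0) = phi_1 gamma(1) + c_0
  gamma(1) = phi_1 gamma(0) + c_1
Substituting the second into the first: gamma(0) (1 - phi_1^2) = c_0 + phi_1 c_1, so
  gamma(0) = c_0 / (1 - phi_1^2) = 3 / (1 - (-0.324)^2) = 3 / 0.895024 = 3.351865.
  gamma(1) = phi_1 gamma(0) = (-0.324)(3.351865) = -1.086004.
Therefore gamma(1) = -1.0860 (to 4 decimal places).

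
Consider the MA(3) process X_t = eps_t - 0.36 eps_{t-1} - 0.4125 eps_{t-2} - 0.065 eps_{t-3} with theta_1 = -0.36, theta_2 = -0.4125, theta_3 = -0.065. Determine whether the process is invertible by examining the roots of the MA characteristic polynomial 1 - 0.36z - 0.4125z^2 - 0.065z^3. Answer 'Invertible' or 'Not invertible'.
\text{Invertible}

The MA(q) characteristic polynomial is P(z) = 1 - 0.36z - 0.4125z^2 - 0.065z^3.
Invertibility requires all roots to lie outside the unit circle, i.e. |z| > 1 for every root.
Degree 3: look for a simple real root z0 first, then factor out (1 - z/z0) and solve the remaining quadratic.
Testing z0 = -4: P(-4) = 1 + (-0.36)(-4) + (-0.4125)(-4)^2 + (-0.065)(-4)^3
  = 1 + (1.44) + (-6.6) + (4.16) = 0.  So z_0 = -4 is a root, |z_0| = 4.
Divide out the factor (1 + 0.25 z) = (1 - z/z0) (since 1/z0 = -0.25):
  P(z) = (1 + 0.25 z)(1 + (-0.61) z + (-0.26) z^2)
  [check: z-coef -0.61 - (-0.25) = -0.36; z^2-coef -0.26 - (-0.25)(-0.61) = -0.4125; z^3-coef -(-0.25)(-0.26) = -0.065.]
Remaining roots from the quadratic factor 1 + (-0.61) z + (-0.26) z^2:
  Set 1 + (-0.61) z + (-0.26) z^2 = 0, i.e. a z^2 + b z + c = 0 with a = -0.26, b = -0.61, c = 1.
  Discriminant D = b^2 - 4ac = (-0.61)^2 - 4*(-0.26)*1 = 0.3721 - (-1.04) = 1.4121.
  D >= 0, so the roots are real: z = (-b +/- sqrt(D)) / (2a) = (0.61 +/- 1.188318) / (-0.52).
    z_1 = (0.61 + 1.188318) / (-0.52) = -3.4583,   |z_1| = 3.4583.
    z_2 = (0.61 - 1.188318) / (-0.52) = 1.1122,   |z_2| = 1.1122.
Moduli of all roots: 4.0000, 3.4583, 1.1122.
All moduli strictly greater than 1? Yes.
Verdict: Invertible.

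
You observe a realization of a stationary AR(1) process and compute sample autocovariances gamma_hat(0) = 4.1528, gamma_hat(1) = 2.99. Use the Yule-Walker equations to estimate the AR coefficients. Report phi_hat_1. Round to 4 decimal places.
\hat\phi_{1} = 0.7200

The Yule-Walker equations for an AR(p) process read, in matrix form,
  Gamma_p phi = r_p,   with   (Gamma_p)_{ij} = gamma(|i - j|),
                       (r_p)_i = gamma(i),   i,j = 1..p.
Substitute the sample gammas (Toeplitz matrix and right-hand side of size 1):
  Gamma_p = [[4.1528]]
  r_p     = [2.99]
With p = 1 this is the single equation gamma(0) phi_1 = gamma(1):
  phi_hat_1 = gamma(1) / gamma(0) = 2.99 / 4.1528 = 0.7200.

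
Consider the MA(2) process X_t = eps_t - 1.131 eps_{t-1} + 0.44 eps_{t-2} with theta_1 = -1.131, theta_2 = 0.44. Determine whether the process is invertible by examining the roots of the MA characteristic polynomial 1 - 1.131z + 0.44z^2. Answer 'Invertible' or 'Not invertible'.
\text{Invertible}

The MA(q) characteristic polynomial is P(z) = 1 - 1.131z + 0.44z^2.
Invertibility requires all roots to lie outside the unit circle, i.e. |z| > 1 for every root.
Set 1 + (-1.131) z + (0.44) z^2 = 0, i.e. a z^2 + b z + c = 0 with a = 0.44, b = -1.131, c = 1.
Discriminant D = b^2 - 4ac = (-1.131)^2 - 4*(0.44)*1 = 1.279161 - (1.76) = -0.480839.
D < 0, so the roots are the complex-conjugate pair z = (-b +/- i sqrt(-D)) / (2a) = 1.2852 +/- 0.788i.
For a conjugate pair |z|^2 = z * conj(z) = (product of roots) = c/a = 1/(0.44) = 2.272727, so |z| = sqrt(2.272727) = 1.5076 for both roots.
Moduli of all roots: 1.5076, 1.5076.
All moduli strictly greater than 1? Yes.
Verdict: Invertible.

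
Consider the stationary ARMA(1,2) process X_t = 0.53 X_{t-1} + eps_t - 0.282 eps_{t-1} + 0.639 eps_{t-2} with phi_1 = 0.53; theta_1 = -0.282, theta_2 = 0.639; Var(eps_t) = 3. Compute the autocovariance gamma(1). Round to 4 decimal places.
\gamma(1) = 2.6297

Multiply the model equation by X_{t-k} and take expectations. With theta_0 = psi_0 = 1 and psi_j the MA(infinity) weights, this gives
  gamma(k) - sum_i phi_i gamma(k-i) = c_k,
  c_k = sigma^2 * sum_{j=k..q} theta_j psi_{j-k}   (c_k = 0 for k > q),
using gamma(-m) = gamma(m).
psi-weights needed (psi_j = theta_j + sum_i phi_i psi_{j-i}):
  psi_1 = theta_1 + phi_1 = -0.282 + (0.53) = 0.248
  psi_2 = theta_2 + phi_1 psi_1 = 0.639 + (0.53)(0.248) = 0.77044
Right-hand sides:
  c_0 = sigma^2 (1 + theta_1 psi_1 + theta_2 psi_2) = 3 * (1 + (-0.282)(0.248) + (0.639)(0.77044)) = 3 * 1.422375 = 4.267125
  c_1 = sigma^2 (theta_1 + theta_2 psi_1) = 3 * (-0.282 + (0.639)(0.248)) = -0.370584
  c_2 = sigma^2 theta_2 = 3 * (0.639) = 1.917
Equations for k = 0 and k = 1 (AR order 1):
  gamma(0) = phi_1 gamma(1) + c_0
  gamma(1) = phi_1 gamma(0) + c_1
Substituting the second into the first: gamma(0) (1 - phi_1^2) = c_0 + phi_1 c_1, so
  gamma(0) = (c_0 + phi_1 c_1) / (1 - phi_1^2) = (4.267125 + (0.53)(-0.370584)) / (1 - (0.53)^2) = 4.070716 / 0.7191 = 5.660848.
  gamma(1) = phi_1 gamma(0) + c_1 = (0.53)(5.660848) + (-0.370584) = 2.629666.
Therefore gamma(1) = 2.6297 (to 4 decimal places).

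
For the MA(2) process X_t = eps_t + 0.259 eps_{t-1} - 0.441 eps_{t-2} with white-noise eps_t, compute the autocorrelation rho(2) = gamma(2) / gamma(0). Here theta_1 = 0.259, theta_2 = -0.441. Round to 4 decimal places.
\rho(2) = -0.3496

For an MA(q) process with theta_0 = 1, the autocovariance is
  gamma(k) = sigma^2 * sum_{i=0..q-k} theta_i * theta_{i+k},
and rho(k) = gamma(k) / gamma(0). Sigma^2 cancels.
  numerator   = (1)*(-0.441) = -0.441.
  denominator = (1)^2 + (0.259)^2 + (-0.441)^2 = 1.261562.
  rho(2) = -0.441 / 1.261562 = -0.3496.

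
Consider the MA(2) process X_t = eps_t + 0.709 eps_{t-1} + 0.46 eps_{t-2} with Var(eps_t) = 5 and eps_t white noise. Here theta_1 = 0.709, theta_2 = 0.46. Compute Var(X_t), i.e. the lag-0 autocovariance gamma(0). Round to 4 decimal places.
\gamma(0) = 8.5714

For an MA(q) process X_t = eps_t + sum_i theta_i eps_{t-i} with
Var(eps_t) = sigma^2, the variance is
  gamma(0) = sigma^2 * (1 + sum_i theta_i^2).
  sum_i theta_i^2 = (0.709)^2 + (0.46)^2 = 0.502681 + 0.2116 = 0.714281.
  gamma(0) = 5 * (1 + 0.714281) = 5 * 1.714281 = 8.571405, which rounds to 8.5714.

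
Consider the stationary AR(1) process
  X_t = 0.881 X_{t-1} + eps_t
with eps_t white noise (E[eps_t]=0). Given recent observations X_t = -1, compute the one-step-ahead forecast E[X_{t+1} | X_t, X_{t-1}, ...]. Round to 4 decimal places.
E[X_{t+1} \mid \mathcal F_t] = -0.8810

For an AR(p) model X_t = c + sum_i phi_i X_{t-i} + eps_t, the
one-step-ahead conditional mean is
  E[X_{t+1} | X_t, ...] = c + sum_i phi_i X_{t+1-i}.
Substitute known values:
  E[X_{t+1} | ...] = (0.881) * (-1)
                   = -0.8810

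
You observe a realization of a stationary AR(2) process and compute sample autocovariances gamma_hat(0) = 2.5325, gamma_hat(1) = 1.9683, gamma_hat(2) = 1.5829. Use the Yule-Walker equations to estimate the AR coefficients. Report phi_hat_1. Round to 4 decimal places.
\hat\phi_{1} = 0.7361

The Yule-Walker equations for an AR(p) process read, in matrix form,
  Gamma_p phi = r_p,   with   (Gamma_p)_{ij} = gamma(|i - j|),
                       (r_p)_i = gamma(i),   i,j = 1..p.
Substitute the sample gammas (Toeplitz matrix and right-hand side of size 2):
  Gamma_p = [[2.5325, 1.9683], [1.9683, 2.5325]]
  r_p     = [1.9683, 1.5829]
Written out:
  2.5325 phi_1 + 1.9683 phi_2 = 1.9683
  1.9683 phi_1 + 2.5325 phi_2 = 1.5829
Solve by Cramer's rule:
  det = gamma(0)^2 - gamma(1)^2 = (2.5325)^2 - (1.9683)^2 = 6.41355625 - 3.87420489 = 2.53935136
  phi_hat_1 = [gamma(1) gamma(0) - gamma(1) gamma(2)] / det = [(1.9683)(2.5325) - (1.9683)(1.5829)] / 2.53935136 = 1.86909768 / 2.53935136 = 0.7361
  phi_hat_2 = [gamma(0) gamma(2) - gamma(1)^2] / det = [(2.5325)(1.5829) - (1.9683)^2] / 2.53935136 = 0.13448936 / 2.53935136 = 0.053
So phi_hat = [0.7361, 0.0530].
Therefore phi_hat_1 = 0.7361.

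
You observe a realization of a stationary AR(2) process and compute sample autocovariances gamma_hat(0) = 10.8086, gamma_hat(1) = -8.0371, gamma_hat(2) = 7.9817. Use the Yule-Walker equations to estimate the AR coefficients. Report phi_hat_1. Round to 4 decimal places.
\hat\phi_{1} = -0.4350

The Yule-Walker equations for an AR(p) process read, in matrix form,
  Gamma_p phi = r_p,   with   (Gamma_p)_{ij} = gamma(|i - j|),
                       (r_p)_i = gamma(i),   i,j = 1..p.
Substitute the sample gammas (Toeplitz matrix and right-hand side of size 2):
  Gamma_p = [[10.8086, -8.0371], [-8.0371, 10.8086]]
  r_p     = [-8.0371, 7.9817]
Written out:
  10.8086 phi_1 - 8.0371 phi_2 = -8.0371
  -8.0371 phi_1 + 10.8086 phi_2 = 7.9817
Solve by Cramer's rule:
  det = gamma(0)^2 - gamma(1)^2 = (10.8086)^2 - (-8.0371)^2 = 116.82583396 - 64.59497641 = 52.23085755
  phi_hat_1 = [gamma(1) gamma(0) - gamma(1) gamma(2)] / det = [(-8.0371)(10.8086) - (-8.0371)(7.9817)] / 52.23085755 = -22.72007799 / 52.23085755 = -0.435
  phi_hat_2 = [gamma(0) gamma(2) - gamma(1)^2] / det = [(10.8086)(7.9817) - (-8.0371)^2] / 52.23085755 = 21.67602621 / 52.23085755 = 0.415
So phi_hat = [-0.4350, 0.4150].
Therefore phi_hat_1 = -0.4350.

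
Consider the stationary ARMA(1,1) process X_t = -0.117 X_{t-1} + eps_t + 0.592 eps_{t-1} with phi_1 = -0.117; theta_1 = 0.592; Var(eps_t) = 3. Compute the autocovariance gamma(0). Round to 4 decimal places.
\gamma(0) = 3.6863

Multiply the model equation by X_{t-k} and take expectations. With theta_0 = psi_0 = 1 and psi_j the MA(infinity) weights, this gives
  gamma(k) - sum_i phi_i gamma(k-i) = c_k,
  c_k = sigma^2 * sum_{j=k..q} theta_j psi_{j-k}   (c_k = 0 for k > q),
using gamma(-m) = gamma(m).
psi-weights needed (psi_j = theta_j + sum_i phi_i psi_{j-i}):
  psi_1 = theta_1 + phi_1 = 0.592 + (-0.117) = 0.475
Right-hand sides:
  c_0 = sigma^2 (1 + theta_1 psi_1) = 3 * (1 + (0.592)(0.475)) = 3 * 1.2812 = 3.8436
  c_1 = sigma^2 theta_1 = 3 * (0.592) = 1.776
  c_2 = 0
Equations for k = 0 and k = 1 (AR order 1):
  gamma(0) = phi_1 gamma(1) + c_0
  gamma(1) = phi_1 gamma(0) + c_1
Substituting the second into the first: gamma(0) (1 - phi_1^2) = c_0 + phi_1 c_1, so
  gamma(0) = (c_0 + phi_1 c_1) / (1 - phi_1^2) = (3.8436 + (-0.117)(1.776)) / (1 - (-0.117)^2) = 3.635808 / 0.986311 = 3.686269.
Therefore gamma(0) = 3.6863 (to 4 decimal places).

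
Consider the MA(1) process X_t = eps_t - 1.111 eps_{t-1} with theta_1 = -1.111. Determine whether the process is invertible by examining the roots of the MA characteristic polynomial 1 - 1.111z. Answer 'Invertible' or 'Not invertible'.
\text{Not invertible}

The MA(q) characteristic polynomial is P(z) = 1 - 1.111z.
Invertibility requires all roots to lie outside the unit circle, i.e. |z| > 1 for every root.
This is linear in z: 1 + (-1.111) z = 0  =>  z = -1/(-1.111) = 0.90009,  |z| = 0.90009.
Moduli of all roots: 0.9001.
All moduli strictly greater than 1? No.
Verdict: Not invertible.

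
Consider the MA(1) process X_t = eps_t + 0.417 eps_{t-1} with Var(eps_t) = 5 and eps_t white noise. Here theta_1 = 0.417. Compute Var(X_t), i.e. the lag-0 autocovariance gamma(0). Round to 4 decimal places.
\gamma(0) = 5.8694

For an MA(q) process X_t = eps_t + sum_i theta_i eps_{t-i} with
Var(eps_t) = sigma^2, the variance is
  gamma(0) = sigma^2 * (1 + sum_i theta_i^2).
  sum_i theta_i^2 = (0.417)^2 = 0.173889.
  gamma(0) = 5 * (1 + 0.173889) = 5 * 1.173889 = 5.869445, which rounds to 5.8694.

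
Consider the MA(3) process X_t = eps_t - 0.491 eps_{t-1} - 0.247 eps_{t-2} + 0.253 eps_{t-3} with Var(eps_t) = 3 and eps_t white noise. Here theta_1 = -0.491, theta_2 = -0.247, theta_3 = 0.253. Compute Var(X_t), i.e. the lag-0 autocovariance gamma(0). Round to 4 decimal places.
\gamma(0) = 4.0983

For an MA(q) process X_t = eps_t + sum_i theta_i eps_{t-i} with
Var(eps_t) = sigma^2, the variance is
  gamma(0) = sigma^2 * (1 + sum_i theta_i^2).
  sum_i theta_i^2 = (-0.491)^2 + (-0.247)^2 + (0.253)^2 = 0.241081 + 0.061009 + 0.064009 = 0.366099.
  gamma(0) = 3 * (1 + 0.366099) = 3 * 1.366099 = 4.098297, which rounds to 4.0983.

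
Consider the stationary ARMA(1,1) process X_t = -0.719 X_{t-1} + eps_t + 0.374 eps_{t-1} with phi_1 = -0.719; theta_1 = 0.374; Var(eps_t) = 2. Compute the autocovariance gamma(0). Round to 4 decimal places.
\gamma(0) = 2.4928

Multiply the model equation by X_{t-k} and take expectations. With theta_0 = psi_0 = 1 and psi_j the MA(infinity) weights, this gives
  gamma(k) - sum_i phi_i gamma(k-i) = c_k,
  c_k = sigma^2 * sum_{j=k..q} theta_j psi_{j-k}   (c_k = 0 for k > q),
using gamma(-m) = gamma(m).
psi-weights needed (psi_j = theta_j + sum_i phi_i psi_{j-i}):
  psi_1 = theta_1 + phi_1 = 0.374 + (-0.719) = -0.345
Right-hand sides:
  c_0 = sigma^2 (1 + theta_1 psi_1) = 2 * (1 + (0.374)(-0.345)) = 2 * 0.87097 = 1.74194
  c_1 = sigma^2 theta_1 = 2 * (0.374) = 0.748
  c_2 = 0
Equations for k = 0 and k = 1 (AR order 1):
  gamma(0) = phi_1 gamma(1) + c_0
  gamma(1) = phi_1 gamma(0) + c_1
Substituting the second into the first: gamma(0) (1 - phi_1^2) = c_0 + phi_1 c_1, so
  gamma(0) = (c_0 + phi_1 c_1) / (1 - phi_1^2) = (1.74194 + (-0.719)(0.748)) / (1 - (-0.719)^2) = 1.204128 / 0.483039 = 2.492817.
Therefore gamma(0) = 2.4928 (to 4 decimal places).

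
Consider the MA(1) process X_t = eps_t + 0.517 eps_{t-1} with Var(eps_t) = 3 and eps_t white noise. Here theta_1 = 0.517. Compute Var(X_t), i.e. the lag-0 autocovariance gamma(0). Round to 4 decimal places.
\gamma(0) = 3.8019

For an MA(q) process X_t = eps_t + sum_i theta_i eps_{t-i} with
Var(eps_t) = sigma^2, the variance is
  gamma(0) = sigma^2 * (1 + sum_i theta_i^2).
  sum_i theta_i^2 = (0.517)^2 = 0.267289.
  gamma(0) = 3 * (1 + 0.267289) = 3 * 1.267289 = 3.801867, which rounds to 3.8019.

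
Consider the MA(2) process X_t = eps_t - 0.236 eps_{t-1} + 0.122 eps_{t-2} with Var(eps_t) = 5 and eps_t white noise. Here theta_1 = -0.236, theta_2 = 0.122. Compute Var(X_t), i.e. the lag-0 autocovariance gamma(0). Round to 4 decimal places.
\gamma(0) = 5.3529

For an MA(q) process X_t = eps_t + sum_i theta_i eps_{t-i} with
Var(eps_t) = sigma^2, the variance is
  gamma(0) = sigma^2 * (1 + sum_i theta_i^2).
  sum_i theta_i^2 = (-0.236)^2 + (0.122)^2 = 0.055696 + 0.014884 = 0.07058.
  gamma(0) = 5 * (1 + 0.07058) = 5 * 1.07058 = 5.3529.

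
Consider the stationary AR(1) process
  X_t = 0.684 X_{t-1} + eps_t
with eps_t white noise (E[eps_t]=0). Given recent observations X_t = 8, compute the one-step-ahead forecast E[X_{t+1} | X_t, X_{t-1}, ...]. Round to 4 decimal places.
E[X_{t+1} \mid \mathcal F_t] = 5.4720

For an AR(p) model X_t = c + sum_i phi_i X_{t-i} + eps_t, the
one-step-ahead conditional mean is
  E[X_{t+1} | X_t, ...] = c + sum_i phi_i X_{t+1-i}.
Substitute known values:
  E[X_{t+1} | ...] = (0.684) * (8)
                   = 5.4720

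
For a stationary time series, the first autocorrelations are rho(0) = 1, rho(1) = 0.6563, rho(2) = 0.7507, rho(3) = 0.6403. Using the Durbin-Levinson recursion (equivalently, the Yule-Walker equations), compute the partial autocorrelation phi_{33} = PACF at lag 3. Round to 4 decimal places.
\phi_{33} = 0.1429

The PACF at lag k is phi_{kk}, the last component of the solution
to the Yule-Walker system G_k phi = r_k where
  (G_k)_{ij} = rho(|i - j|), (r_k)_i = rho(i), i,j = 1..k.
Equivalently, Durbin-Levinson gives phi_{kk} iteratively:
  phi_{11} = rho(1)
  phi_{kk} = [rho(k) - sum_{j=1..k-1} phi_{k-1,j} rho(k-j)]
            / [1 - sum_{j=1..k-1} phi_{k-1,j} rho(j)],
  phi_{k,j} = phi_{k-1,j} - phi_{kk} phi_{k-1,k-j},  j = 1..k-1.
Step k = 1:
  phi_11 = rho(1) = 0.6563.
Step k = 2:
  phi_22 = [rho(2) - phi_11 rho(1)] / [1 - phi_11 rho(1)] = [0.7507 - (0.6563)(0.6563)] / [1 - (0.6563)(0.6563)]
         = 0.31997031 / 0.56927031 = 0.562071.
  Update: phi_21 = phi_11 - phi_22 phi_11 = 0.6563 - (0.562071)(0.6563) = 0.287413.
Step k = 3:
  phi_33 = [rho(3) - phi_21 rho(2) - phi_22 rho(1)] / [1 - phi_21 rho(1) - phi_22 rho(2)]
    numerator   = 0.6403 - (0.287413)(0.7507) - (0.562071)(0.6563) = 0.05565202
    denominator = 1 - (0.287413)(0.6563) - (0.562071)(0.7507) = 0.38942429
  phi_33 = 0.05565202 / 0.38942429 = 0.1429.
Therefore phi_{33} = 0.1429.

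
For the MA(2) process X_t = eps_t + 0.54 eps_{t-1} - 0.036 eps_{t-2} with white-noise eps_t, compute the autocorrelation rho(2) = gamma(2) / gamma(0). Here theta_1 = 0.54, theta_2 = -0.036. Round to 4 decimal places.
\rho(2) = -0.0278

For an MA(q) process with theta_0 = 1, the autocovariance is
  gamma(k) = sigma^2 * sum_{i=0..q-k} theta_i * theta_{i+k},
and rho(k) = gamma(k) / gamma(0). Sigma^2 cancels.
  numerator   = (1)*(-0.036) = -0.036.
  denominator = (1)^2 + (0.54)^2 + (-0.036)^2 = 1.292896.
  rho(2) = -0.036 / 1.292896 = -0.0278.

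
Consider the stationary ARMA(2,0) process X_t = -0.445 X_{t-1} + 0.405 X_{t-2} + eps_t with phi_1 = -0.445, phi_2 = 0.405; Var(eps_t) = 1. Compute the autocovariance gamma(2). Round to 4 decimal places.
\gamma(2) = 2.0029

Multiply the model equation by X_{t-k} and take expectations. With theta_0 = psi_0 = 1 and psi_j the MA(infinity) weights, this gives
  gamma(k) - sum_i phi_i gamma(k-i) = c_k,
  c_k = sigma^2 * sum_{j=k..q} theta_j psi_{j-k}   (c_k = 0 for k > q),
using gamma(-m) = gamma(m).
Pure AR (q = 0): c_0 = sigma^2 = 1, c_k = 0 for k >= 1.
Equations for k = 0, 1, 2 (AR order 2, c_2 = 0):
  (E0) gamma(0) = phi_1 gamma(1) + phi_2 gamma(2) + c_0
  (E1) gamma(1) = phi_1 gamma(0) + phi_2 gamma(1) + c_1
  (E2) gamma(2) = phi_1 gamma(1) + phi_2 gamma(0)
From (E1): gamma(1) = A gamma(0) + B with
  A = phi_1 / (1 - phi_2) = -0.445 / 0.595 = -0.747899,   B = c_1 / (1 - phi_2) = 0 / 0.595 = 0.
Insert (E2) into (E0): gamma(0) (1 - phi_2^2) = phi_1 (1 + phi_2) gamma(1) + c_0.
  phi_1 (1 + phi_2) = (-0.445)(1.405) = -0.625225,   1 - phi_2^2 = 0.835975.
Replace gamma(1) by A gamma(0) + B and collect gamma(0):
  gamma(0) [0.835975 - (-0.625225)(-0.747899)] = c_0 = 1
  gamma(0) * 0.36837 = 1
  gamma(0) = 1 / 0.36837 = 2.714664.
  gamma(1) = A gamma(0) = (-0.747899)(2.714664) = -2.030295.
  gamma(2) = phi_1 gamma(1) + phi_2 gamma(0) = (-0.445)(-2.030295) + (0.405)(2.714664) = 2.00292.
Therefore gamma(2) = 2.0029 (to 4 decimal places).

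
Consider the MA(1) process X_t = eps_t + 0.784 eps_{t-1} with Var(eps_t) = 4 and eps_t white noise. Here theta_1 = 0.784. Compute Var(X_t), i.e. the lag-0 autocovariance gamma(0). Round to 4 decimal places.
\gamma(0) = 6.4586

For an MA(q) process X_t = eps_t + sum_i theta_i eps_{t-i} with
Var(eps_t) = sigma^2, the variance is
  gamma(0) = sigma^2 * (1 + sum_i theta_i^2).
  sum_i theta_i^2 = (0.784)^2 = 0.614656.
  gamma(0) = 4 * (1 + 0.614656) = 4 * 1.614656 = 6.458624, which rounds to 6.4586.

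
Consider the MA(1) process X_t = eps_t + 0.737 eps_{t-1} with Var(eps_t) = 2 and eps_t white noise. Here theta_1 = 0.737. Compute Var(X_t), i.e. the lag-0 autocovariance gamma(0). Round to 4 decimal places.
\gamma(0) = 3.0863

For an MA(q) process X_t = eps_t + sum_i theta_i eps_{t-i} with
Var(eps_t) = sigma^2, the variance is
  gamma(0) = sigma^2 * (1 + sum_i theta_i^2).
  sum_i theta_i^2 = (0.737)^2 = 0.543169.
  gamma(0) = 2 * (1 + 0.543169) = 2 * 1.543169 = 3.086338, which rounds to 3.0863.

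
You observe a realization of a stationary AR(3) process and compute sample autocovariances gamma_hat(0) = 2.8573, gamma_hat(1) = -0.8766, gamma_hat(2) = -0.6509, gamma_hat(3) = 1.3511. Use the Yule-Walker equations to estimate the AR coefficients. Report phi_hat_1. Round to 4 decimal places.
\hat\phi_{1} = -0.2950

The Yule-Walker equations for an AR(p) process read, in matrix form,
  Gamma_p phi = r_p,   with   (Gamma_p)_{ij} = gamma(|i - j|),
                       (r_p)_i = gamma(i),   i,j = 1..p.
Substitute the sample gammas (Toeplitz matrix and right-hand side of size 3):
  Gamma_p = [[2.8573, -0.8766, -0.6509], [-0.8766, 2.8573, -0.8766], [-0.6509, -0.8766, 2.8573]]
  r_p     = [-0.8766, -0.6509, 1.3511]
Written out (R1..R3):
  (R1) 2.8573 phi_1 - 0.8766 phi_2 - 0.6509 phi_3 = -0.8766
  (R2) -0.8766 phi_1 + 2.8573 phi_2 - 0.8766 phi_3 = -0.6509
  (R3) -0.6509 phi_1 - 0.8766 phi_2 + 2.8573 phi_3 = 1.3511
Gaussian elimination:
  R2 <- R2 - (-0.8766/2.8573) R1 = R2 - (-0.306793) R1:  2.588365 phi_2 - 1.076292 phi_3 = -0.919835
  R3 <- R3 - (-0.6509/2.8573) R1 = R3 - (-0.227802) R1:  -1.076292 phi_2 + 2.709023 phi_3 = 1.151408
  R3 <- R3 - (-1.076292/2.588365) R2 = R3 - (-0.415819) R2:  2.261481 phi_3 = 0.768923
Back-substitution:
  phi_hat_3 = 0.768923 / 2.261481 = 0.340009
  phi_hat_2 = (-0.919835 - (-1.076292)(0.340009)) / 2.588365 = -0.213991
  phi_hat_1 = (-0.8766 - (-0.8766)(-0.213991) - (-0.6509)(0.340009)) / 2.8573 = -0.294989
So phi_hat = [-0.2950, -0.2140, 0.3400].
Therefore phi_hat_1 = -0.2950.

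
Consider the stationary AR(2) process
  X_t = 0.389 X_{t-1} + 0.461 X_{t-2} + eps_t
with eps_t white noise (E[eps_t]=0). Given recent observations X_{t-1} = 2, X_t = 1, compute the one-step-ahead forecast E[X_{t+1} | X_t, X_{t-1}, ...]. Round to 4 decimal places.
E[X_{t+1} \mid \mathcal F_t] = 1.3110

For an AR(p) model X_t = c + sum_i phi_i X_{t-i} + eps_t, the
one-step-ahead conditional mean is
  E[X_{t+1} | X_t, ...] = c + sum_i phi_i X_{t+1-i}.
Substitute known values:
  E[X_{t+1} | ...] = (0.389) * (1) + (0.461) * (2)
                   = 1.3110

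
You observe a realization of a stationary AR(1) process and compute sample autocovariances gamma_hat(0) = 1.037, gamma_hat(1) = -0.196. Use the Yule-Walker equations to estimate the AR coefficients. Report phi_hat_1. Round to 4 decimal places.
\hat\phi_{1} = -0.1890

The Yule-Walker equations for an AR(p) process read, in matrix form,
  Gamma_p phi = r_p,   with   (Gamma_p)_{ij} = gamma(|i - j|),
                       (r_p)_i = gamma(i),   i,j = 1..p.
Substitute the sample gammas (Toeplitz matrix and right-hand side of size 1):
  Gamma_p = [[1.037]]
  r_p     = [-0.196]
With p = 1 this is the single equation gamma(0) phi_1 = gamma(1):
  phi_hat_1 = gamma(1) / gamma(0) = -0.196 / 1.037 = -0.1890.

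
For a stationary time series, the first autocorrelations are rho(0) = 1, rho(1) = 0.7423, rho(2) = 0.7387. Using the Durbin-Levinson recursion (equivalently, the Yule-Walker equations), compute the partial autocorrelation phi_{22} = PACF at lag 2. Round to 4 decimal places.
\phi_{22} = 0.4180

The PACF at lag k is phi_{kk}, the last component of the solution
to the Yule-Walker system G_k phi = r_k where
  (G_k)_{ij} = rho(|i - j|), (r_k)_i = rho(i), i,j = 1..k.
Equivalently, Durbin-Levinson gives phi_{kk} iteratively:
  phi_{11} = rho(1)
  phi_{kk} = [rho(k) - sum_{j=1..k-1} phi_{k-1,j} rho(k-j)]
            / [1 - sum_{j=1..k-1} phi_{k-1,j} rho(j)],
  phi_{k,j} = phi_{k-1,j} - phi_{kk} phi_{k-1,k-j},  j = 1..k-1.
Step k = 1:
  phi_11 = rho(1) = 0.7423.
Step k = 2:
  phi_22 = [rho(2) - phi_11 rho(1)] / [1 - phi_11 rho(1)] = [0.7387 - (0.7423)(0.7423)] / [1 - (0.7423)(0.7423)]
         = 0.18769071 / 0.44899071 = 0.418.
Therefore phi_{22} = 0.4180.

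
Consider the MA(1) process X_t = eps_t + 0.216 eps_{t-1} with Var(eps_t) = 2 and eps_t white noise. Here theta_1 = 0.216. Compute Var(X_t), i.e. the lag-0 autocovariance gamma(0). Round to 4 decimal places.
\gamma(0) = 2.0933

For an MA(q) process X_t = eps_t + sum_i theta_i eps_{t-i} with
Var(eps_t) = sigma^2, the variance is
  gamma(0) = sigma^2 * (1 + sum_i theta_i^2).
  sum_i theta_i^2 = (0.216)^2 = 0.046656.
  gamma(0) = 2 * (1 + 0.046656) = 2 * 1.046656 = 2.093312, which rounds to 2.0933.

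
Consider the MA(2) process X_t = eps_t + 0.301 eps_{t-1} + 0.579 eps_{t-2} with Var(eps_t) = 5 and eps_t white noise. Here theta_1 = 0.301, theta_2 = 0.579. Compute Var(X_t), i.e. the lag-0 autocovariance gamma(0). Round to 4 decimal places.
\gamma(0) = 7.1292

For an MA(q) process X_t = eps_t + sum_i theta_i eps_{t-i} with
Var(eps_t) = sigma^2, the variance is
  gamma(0) = sigma^2 * (1 + sum_i theta_i^2).
  sum_i theta_i^2 = (0.301)^2 + (0.579)^2 = 0.090601 + 0.335241 = 0.425842.
  gamma(0) = 5 * (1 + 0.425842) = 5 * 1.425842 = 7.12921, which rounds to 7.1292.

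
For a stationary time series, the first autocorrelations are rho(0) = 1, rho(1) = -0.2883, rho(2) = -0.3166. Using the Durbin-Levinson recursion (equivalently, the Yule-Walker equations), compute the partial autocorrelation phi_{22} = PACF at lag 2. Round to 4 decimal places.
\phi_{22} = -0.4360

The PACF at lag k is phi_{kk}, the last component of the solution
to the Yule-Walker system G_k phi = r_k where
  (G_k)_{ij} = rho(|i - j|), (r_k)_i = rho(i), i,j = 1..k.
Equivalently, Durbin-Levinson gives phi_{kk} iteratively:
  phi_{11} = rho(1)
  phi_{kk} = [rho(k) - sum_{j=1..k-1} phi_{k-1,j} rho(k-j)]
            / [1 - sum_{j=1..k-1} phi_{k-1,j} rho(j)],
  phi_{k,j} = phi_{k-1,j} - phi_{kk} phi_{k-1,k-j},  j = 1..k-1.
Step k = 1:
  phi_11 = rho(1) = -0.2883.
Step k = 2:
  phi_22 = [rho(2) - phi_11 rho(1)] / [1 - phi_11 rho(1)] = [-0.3166 - (-0.2883)(-0.2883)] / [1 - (-0.2883)(-0.2883)]
         = -0.39971689 / 0.91688311 = -0.436.
Therefore phi_{22} = -0.4360.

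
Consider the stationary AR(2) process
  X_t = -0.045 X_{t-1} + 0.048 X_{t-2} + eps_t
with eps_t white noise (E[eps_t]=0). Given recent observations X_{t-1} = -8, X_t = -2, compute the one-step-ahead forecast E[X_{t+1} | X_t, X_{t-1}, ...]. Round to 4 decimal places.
E[X_{t+1} \mid \mathcal F_t] = -0.2940

For an AR(p) model X_t = c + sum_i phi_i X_{t-i} + eps_t, the
one-step-ahead conditional mean is
  E[X_{t+1} | X_t, ...] = c + sum_i phi_i X_{t+1-i}.
Substitute known values:
  E[X_{t+1} | ...] = (-0.045) * (-2) + (0.048) * (-8)
                   = -0.2940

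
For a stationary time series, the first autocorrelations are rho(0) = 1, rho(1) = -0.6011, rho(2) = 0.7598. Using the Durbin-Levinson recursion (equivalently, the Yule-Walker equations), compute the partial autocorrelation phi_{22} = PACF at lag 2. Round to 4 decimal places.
\phi_{22} = 0.6239

The PACF at lag k is phi_{kk}, the last component of the solution
to the Yule-Walker system G_k phi = r_k where
  (G_k)_{ij} = rho(|i - j|), (r_k)_i = rho(i), i,j = 1..k.
Equivalently, Durbin-Levinson gives phi_{kk} iteratively:
  phi_{11} = rho(1)
  phi_{kk} = [rho(k) - sum_{j=1..k-1} phi_{k-1,j} rho(k-j)]
            / [1 - sum_{j=1..k-1} phi_{k-1,j} rho(j)],
  phi_{k,j} = phi_{k-1,j} - phi_{kk} phi_{k-1,k-j},  j = 1..k-1.
Step k = 1:
  phi_11 = rho(1) = -0.6011.
Step k = 2:
  phi_22 = [rho(2) - phi_11 rho(1)] / [1 - phi_11 rho(1)] = [0.7598 - (-0.6011)(-0.6011)] / [1 - (-0.6011)(-0.6011)]
         = 0.39847879 / 0.63867879 = 0.6239.
Therefore phi_{22} = 0.6239.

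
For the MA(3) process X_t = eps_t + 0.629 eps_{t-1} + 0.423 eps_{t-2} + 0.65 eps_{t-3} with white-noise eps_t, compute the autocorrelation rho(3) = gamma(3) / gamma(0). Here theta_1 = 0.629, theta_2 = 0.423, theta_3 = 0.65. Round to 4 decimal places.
\rho(3) = 0.3255

For an MA(q) process with theta_0 = 1, the autocovariance is
  gamma(k) = sigma^2 * sum_{i=0..q-k} theta_i * theta_{i+k},
and rho(k) = gamma(k) / gamma(0). Sigma^2 cancels.
  numerator   = (1)*(0.65) = 0.65.
  denominator = (1)^2 + (0.629)^2 + (0.423)^2 + (0.65)^2 = 1.99707.
  rho(3) = 0.65 / 1.99707 = 0.3255.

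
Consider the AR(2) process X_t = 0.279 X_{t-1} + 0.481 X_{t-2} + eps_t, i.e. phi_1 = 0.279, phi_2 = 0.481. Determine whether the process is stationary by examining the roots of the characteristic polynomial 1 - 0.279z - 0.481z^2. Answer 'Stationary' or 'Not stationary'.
\text{Stationary}

The AR(p) characteristic polynomial is P(z) = 1 - 0.279z - 0.481z^2.
Stationarity requires all roots to lie outside the unit circle, i.e. |z| > 1 for every root.
Set 1 + (-0.279) z + (-0.481) z^2 = 0, i.e. a z^2 + b z + c = 0 with a = -0.481, b = -0.279, c = 1.
Discriminant D = b^2 - 4ac = (-0.279)^2 - 4*(-0.481)*1 = 0.077841 - (-1.924) = 2.001841.
D >= 0, so the roots are real: z = (-b +/- sqrt(D)) / (2a) = (0.279 +/- 1.414864) / (-0.962).
  z_1 = (0.279 + 1.414864) / (-0.962) = -1.7608,   |z_1| = 1.7608.
  z_2 = (0.279 - 1.414864) / (-0.962) = 1.1807,   |z_2| = 1.1807.
Moduli of all roots: 1.7608, 1.1807.
All moduli strictly greater than 1? Yes.
Verdict: Stationary.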